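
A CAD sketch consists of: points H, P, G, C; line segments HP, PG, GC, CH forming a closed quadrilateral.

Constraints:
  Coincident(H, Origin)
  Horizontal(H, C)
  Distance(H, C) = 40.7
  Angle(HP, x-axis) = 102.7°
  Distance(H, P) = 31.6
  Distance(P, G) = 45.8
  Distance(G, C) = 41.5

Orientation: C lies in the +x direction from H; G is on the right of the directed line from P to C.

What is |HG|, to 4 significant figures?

14.25

Checks: |PG| = 45.80 ✓; |GC| = 41.50 ✓.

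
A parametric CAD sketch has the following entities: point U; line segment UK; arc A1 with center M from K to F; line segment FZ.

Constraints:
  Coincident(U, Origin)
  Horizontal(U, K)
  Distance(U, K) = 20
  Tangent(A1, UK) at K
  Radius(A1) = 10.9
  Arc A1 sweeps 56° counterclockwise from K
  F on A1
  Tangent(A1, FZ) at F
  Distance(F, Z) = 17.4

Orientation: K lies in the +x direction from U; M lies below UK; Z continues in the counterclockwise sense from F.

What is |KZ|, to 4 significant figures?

26.87

On A1, K sits at bearing 90° from M; a 56° counterclockwise sweep puts F at bearing 146°, so F = M + 10.9·(cos 146°, sin 146°) = (10.96, -4.805). Tangency of A1 to FZ means the radius MF is perpendicular to FZ, so FZ runs along (−sin 146°, cos 146°); with |FZ| = 17.4, Z = (1.234, -19.23). Then |KZ| = |Z − K| = 26.87.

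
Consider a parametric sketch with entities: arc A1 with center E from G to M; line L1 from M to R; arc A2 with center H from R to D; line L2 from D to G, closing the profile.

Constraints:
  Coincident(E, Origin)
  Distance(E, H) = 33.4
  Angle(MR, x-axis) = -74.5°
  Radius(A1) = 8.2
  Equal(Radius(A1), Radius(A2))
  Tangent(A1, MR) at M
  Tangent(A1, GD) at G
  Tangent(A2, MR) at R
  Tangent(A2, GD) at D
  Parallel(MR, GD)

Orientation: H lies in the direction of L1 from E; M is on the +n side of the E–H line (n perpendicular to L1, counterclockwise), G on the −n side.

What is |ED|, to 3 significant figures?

34.4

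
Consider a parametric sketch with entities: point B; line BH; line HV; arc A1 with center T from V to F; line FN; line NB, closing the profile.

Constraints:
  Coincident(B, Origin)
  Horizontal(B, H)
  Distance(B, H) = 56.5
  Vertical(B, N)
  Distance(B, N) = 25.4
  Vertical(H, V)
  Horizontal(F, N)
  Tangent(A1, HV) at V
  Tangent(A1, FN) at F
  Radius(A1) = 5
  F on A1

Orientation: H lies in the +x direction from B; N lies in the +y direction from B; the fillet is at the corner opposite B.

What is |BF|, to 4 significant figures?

57.42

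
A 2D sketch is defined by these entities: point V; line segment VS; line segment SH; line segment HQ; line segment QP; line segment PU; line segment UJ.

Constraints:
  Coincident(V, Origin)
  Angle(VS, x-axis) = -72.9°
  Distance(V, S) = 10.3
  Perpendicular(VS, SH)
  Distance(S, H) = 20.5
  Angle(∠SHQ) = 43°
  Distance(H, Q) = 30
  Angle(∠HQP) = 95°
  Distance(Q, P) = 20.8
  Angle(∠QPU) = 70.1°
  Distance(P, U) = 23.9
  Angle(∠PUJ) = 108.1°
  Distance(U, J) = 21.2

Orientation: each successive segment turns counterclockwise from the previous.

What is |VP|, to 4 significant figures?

17.31

∠SHQ = 43.0° gives HQ at 154.1° from the x-axis; with |HQ| = 30.0, Q = (-4.364, 9.287). ∠HQP = 95.0° gives QP at -120.9° from the x-axis; with |QP| = 20.8, P = (-15.05, -8.561). Then |VP| = |P − V| = 17.31.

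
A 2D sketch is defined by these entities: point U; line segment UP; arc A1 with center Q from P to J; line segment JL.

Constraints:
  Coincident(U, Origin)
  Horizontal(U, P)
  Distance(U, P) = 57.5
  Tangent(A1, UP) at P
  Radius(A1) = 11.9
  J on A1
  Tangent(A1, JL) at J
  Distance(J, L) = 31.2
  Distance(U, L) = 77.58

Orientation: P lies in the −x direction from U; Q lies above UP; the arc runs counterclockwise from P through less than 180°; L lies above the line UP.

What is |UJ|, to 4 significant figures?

50.62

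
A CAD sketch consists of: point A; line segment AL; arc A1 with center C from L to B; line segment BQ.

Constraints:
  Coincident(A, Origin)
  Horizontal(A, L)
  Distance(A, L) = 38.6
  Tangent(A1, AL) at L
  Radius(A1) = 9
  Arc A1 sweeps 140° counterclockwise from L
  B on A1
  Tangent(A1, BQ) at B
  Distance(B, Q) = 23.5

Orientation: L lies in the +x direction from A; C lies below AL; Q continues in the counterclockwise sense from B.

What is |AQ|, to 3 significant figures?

59.5

A is at the origin; A and L share the same y with |AL| = 38.6 and L on the +x side, so L = (38.6, 0.00). The tangent condition forces CL to be normal to AL, so C = L + (0, -9) = (38.6, -9.00). On A1, L sits at bearing 90° from C; a 140° counterclockwise sweep puts B at bearing 230°, so B = C + 9.0·(cos 230°, sin 230°) = (32.8, -15.9). Tangency of A1 to BQ means the radius CB is perpendicular to BQ, so BQ runs along (−sin 230°, cos 230°); with |BQ| = 23.5, Q = (50.8, -31.0). Then |AQ| = |Q − A| = 59.5.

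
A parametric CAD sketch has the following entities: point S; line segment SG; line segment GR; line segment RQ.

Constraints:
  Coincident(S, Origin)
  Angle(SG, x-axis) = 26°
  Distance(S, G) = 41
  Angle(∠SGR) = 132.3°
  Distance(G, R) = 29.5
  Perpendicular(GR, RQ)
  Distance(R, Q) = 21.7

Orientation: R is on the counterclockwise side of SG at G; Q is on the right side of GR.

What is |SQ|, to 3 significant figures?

77.2

S is at the origin; SG runs at 26.0° with length 41.0, so G = 41.0·(cos 26.0°, sin 26.0°) = (36.9, 18.0). ∠SGR = 132.3°, so GR runs at 26.0° + (180° − 132.3°) = 73.7° from the x-axis; with |GR| = 29.5, R = G + 29.5·(cos 73.7°, sin 73.7°) = (45.1, 46.3). GR ⟂ RQ; with |RQ| = 21.7 on the right of GR, Q = R + 21.7·(0.960, -0.281) = (66.0, 40.2). Then |SQ| = |Q − S| = 77.2.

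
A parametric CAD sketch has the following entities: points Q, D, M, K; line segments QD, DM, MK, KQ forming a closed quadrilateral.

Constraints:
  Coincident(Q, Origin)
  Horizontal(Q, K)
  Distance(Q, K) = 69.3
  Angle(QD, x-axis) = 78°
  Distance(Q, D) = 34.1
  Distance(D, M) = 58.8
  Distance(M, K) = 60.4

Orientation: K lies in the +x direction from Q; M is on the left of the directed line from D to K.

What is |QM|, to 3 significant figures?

84.4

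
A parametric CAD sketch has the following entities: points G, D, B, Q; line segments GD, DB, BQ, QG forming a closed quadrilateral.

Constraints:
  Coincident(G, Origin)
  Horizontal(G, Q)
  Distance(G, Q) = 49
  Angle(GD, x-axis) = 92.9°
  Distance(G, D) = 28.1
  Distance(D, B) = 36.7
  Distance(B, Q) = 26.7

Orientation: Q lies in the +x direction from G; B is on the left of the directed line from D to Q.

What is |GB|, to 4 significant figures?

41.59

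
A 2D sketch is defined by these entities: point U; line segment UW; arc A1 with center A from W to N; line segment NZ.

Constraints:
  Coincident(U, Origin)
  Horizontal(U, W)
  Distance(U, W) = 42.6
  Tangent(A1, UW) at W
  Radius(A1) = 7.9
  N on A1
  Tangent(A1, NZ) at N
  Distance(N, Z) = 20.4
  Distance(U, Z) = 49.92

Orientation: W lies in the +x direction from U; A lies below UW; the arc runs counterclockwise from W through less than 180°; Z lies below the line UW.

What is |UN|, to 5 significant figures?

36.341

Checks: |AN| = 7.900 ✓; ∠(AN, NZ) = 90.00° ✓; |NZ| = 20.40 ✓; |UZ| = 49.92 ✓.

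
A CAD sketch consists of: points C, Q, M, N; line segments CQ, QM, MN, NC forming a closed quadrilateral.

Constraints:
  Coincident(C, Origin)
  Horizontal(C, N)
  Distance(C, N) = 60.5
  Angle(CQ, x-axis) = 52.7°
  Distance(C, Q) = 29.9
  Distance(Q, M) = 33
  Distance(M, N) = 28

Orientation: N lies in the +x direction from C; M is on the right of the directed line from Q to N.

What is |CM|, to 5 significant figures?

33.549

Checks: |QM| = 33.00 ✓; |MN| = 28.00 ✓.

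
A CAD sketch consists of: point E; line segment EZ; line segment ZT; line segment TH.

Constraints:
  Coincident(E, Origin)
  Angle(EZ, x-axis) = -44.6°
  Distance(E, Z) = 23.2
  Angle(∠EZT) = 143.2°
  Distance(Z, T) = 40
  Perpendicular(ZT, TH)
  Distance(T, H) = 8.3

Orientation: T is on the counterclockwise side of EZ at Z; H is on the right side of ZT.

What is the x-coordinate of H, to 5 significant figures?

55.022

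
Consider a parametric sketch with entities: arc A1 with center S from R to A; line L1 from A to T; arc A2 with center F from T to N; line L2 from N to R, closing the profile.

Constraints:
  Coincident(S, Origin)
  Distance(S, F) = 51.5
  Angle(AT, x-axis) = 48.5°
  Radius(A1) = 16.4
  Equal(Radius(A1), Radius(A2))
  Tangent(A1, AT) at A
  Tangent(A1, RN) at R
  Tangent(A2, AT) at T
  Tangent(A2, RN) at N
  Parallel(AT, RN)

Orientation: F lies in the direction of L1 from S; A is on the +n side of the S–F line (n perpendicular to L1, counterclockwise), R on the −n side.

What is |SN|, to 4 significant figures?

54.05

The slot axis is L1's direction at 48.5°, so u = (cos 48.5°, sin 48.5°) = (0.6626, 0.7490) and n = (−sin 48.5°, cos 48.5°) = (-0.7490, 0.6626). S is at the origin and F lies 51.5 along u from S, so F = 51.5·u = (34.12, 38.57). Tangency of A1 to both parallel lines with radius 16.4 puts A and R at S ± 16.4·n: A = (-12.28, 10.87), R = (12.28, -10.87). Equal radii place T and N the same way about F: T = F + 16.4·n = (21.84, 49.44), N = F − 16.4·n = (46.41, 27.70). Then |SN| = |N − S| = 54.05.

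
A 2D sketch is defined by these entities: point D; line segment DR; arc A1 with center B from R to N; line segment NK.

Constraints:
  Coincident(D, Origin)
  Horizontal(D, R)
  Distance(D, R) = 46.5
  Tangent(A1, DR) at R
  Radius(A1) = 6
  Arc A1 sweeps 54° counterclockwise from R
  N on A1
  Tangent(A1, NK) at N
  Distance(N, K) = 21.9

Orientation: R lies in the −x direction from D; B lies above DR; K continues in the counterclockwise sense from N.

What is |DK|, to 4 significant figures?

35.15

D is at the origin; D and R share the same y with |DR| = 46.5 and R on the −x side, so R = (-46.50, 0.000). The tangent condition forces BR to be normal to DR, so B = R + (0, 6) = (-46.50, 6.000). On A1, R sits at bearing -90° from B; a 54° counterclockwise sweep puts N at bearing -36°, so N = B + 6.0·(cos -36°, sin -36°) = (-41.65, 2.473). Tangency of A1 to NK means the radius BN is perpendicular to NK, so NK runs along (−sin -36°, cos -36°); with |NK| = 21.9, K = (-28.77, 20.19). Then |DK| = |K − D| = 35.15.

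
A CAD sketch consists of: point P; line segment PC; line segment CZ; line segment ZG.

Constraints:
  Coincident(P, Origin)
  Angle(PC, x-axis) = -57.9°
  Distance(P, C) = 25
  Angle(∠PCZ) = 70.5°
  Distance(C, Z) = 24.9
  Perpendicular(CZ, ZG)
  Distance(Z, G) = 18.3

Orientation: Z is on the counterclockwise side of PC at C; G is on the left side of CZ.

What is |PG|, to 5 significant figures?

17.372

P is at the origin; PC runs at -57.9° with length 25.0, so C = 25.0·(cos -57.9°, sin -57.9°) = (13.285, -21.178). ∠PCZ = 70.5°, so CZ runs at -57.9° + (180° − 70.5°) = 51.600° from the x-axis; with |CZ| = 24.9, Z = C + 24.9·(cos 51.600°, sin 51.600°) = (28.752, -1.6641). CZ is perpendicular to ZG; with |ZG| = 18.3 on the left of CZ, G = Z + 18.3·(-0.78369, 0.62115) = (14.410, 9.7029). Then |PG| = |G − P| = 17.372.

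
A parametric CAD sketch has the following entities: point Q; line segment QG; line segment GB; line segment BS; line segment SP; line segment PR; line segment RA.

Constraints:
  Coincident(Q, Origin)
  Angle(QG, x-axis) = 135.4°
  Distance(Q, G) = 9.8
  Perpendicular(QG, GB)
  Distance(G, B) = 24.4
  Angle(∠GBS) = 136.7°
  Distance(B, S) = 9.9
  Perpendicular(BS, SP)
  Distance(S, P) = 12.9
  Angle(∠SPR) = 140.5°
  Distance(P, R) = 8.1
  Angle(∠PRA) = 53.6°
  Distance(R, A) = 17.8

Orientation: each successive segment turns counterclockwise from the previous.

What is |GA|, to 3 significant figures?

23.5

Q is at the origin; QG runs at 135.4° with length 9.8, so G = (-6.98, 6.88). QG ⟂ GB, so GB runs at -135°; with |GB| = 24.4, B = (-24.1, -10.5). ∠GBS = 136.7° gives BS at -91.3° from the x-axis; with |BS| = 9.9, S = (-24.3, -20.4). The perpendicularity gives SP at right angles to BS, so SP runs at -1.30°; with |SP| = 12.9, P = (-11.4, -20.7). ∠SPR = 140.5° gives PR at 38.2° from the x-axis; with |PR| = 8.1, R = (-5.07, -15.7). ∠PRA = 53.6° gives RA at 165° from the x-axis; with |RA| = 17.8, A = (-22.2, -10.9). Then |GA| = |A − G| = 23.5.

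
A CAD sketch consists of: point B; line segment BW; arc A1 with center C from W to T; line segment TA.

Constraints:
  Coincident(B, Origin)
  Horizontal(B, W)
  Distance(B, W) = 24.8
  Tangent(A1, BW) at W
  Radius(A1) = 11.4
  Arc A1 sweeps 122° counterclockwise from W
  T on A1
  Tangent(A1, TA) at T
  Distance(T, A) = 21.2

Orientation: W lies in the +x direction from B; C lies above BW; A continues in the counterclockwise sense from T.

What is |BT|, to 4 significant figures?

38.63

B is at the origin; B and W share the same y with |BW| = 24.8 and W on the +x side, so W = (24.80, 0.000). The tangent condition forces CW to be normal to BW, so C = W + (0, 11.4) = (24.80, 11.40). On A1, W sits at bearing -90° from C; a 122° counterclockwise sweep puts T at bearing 32°, so T = C + 11.4·(cos 32°, sin 32°) = (34.47, 17.44). Then |BT| = |T − B| = 38.63.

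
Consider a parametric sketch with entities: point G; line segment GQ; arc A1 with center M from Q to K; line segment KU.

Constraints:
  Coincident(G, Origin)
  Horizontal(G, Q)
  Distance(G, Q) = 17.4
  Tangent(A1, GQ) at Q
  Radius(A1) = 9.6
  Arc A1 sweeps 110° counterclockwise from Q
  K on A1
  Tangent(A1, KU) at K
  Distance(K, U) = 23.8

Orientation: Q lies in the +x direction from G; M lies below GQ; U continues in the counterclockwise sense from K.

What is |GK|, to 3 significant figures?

15.4

G is at the origin; G and Q share the same y with |GQ| = 17.4 and Q on the +x side, so Q = (17.4, 0.00). Since A1 is tangent to GQ there, MQ ⟂ GQ, so M = Q + (0, -9.6) = (17.4, -9.60). On A1, Q sits at bearing 90° from M; a 110° counterclockwise sweep puts K at bearing 200°, so K = M + 9.6·(cos 200°, sin 200°) = (8.38, -12.9). Then |GK| = |K − G| = 15.4.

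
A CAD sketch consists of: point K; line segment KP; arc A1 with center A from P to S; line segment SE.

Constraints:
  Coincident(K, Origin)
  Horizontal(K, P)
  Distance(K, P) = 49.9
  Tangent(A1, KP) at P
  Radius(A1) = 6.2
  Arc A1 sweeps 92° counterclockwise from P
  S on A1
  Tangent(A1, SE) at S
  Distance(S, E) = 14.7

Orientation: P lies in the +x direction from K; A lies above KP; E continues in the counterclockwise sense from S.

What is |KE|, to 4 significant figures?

59.46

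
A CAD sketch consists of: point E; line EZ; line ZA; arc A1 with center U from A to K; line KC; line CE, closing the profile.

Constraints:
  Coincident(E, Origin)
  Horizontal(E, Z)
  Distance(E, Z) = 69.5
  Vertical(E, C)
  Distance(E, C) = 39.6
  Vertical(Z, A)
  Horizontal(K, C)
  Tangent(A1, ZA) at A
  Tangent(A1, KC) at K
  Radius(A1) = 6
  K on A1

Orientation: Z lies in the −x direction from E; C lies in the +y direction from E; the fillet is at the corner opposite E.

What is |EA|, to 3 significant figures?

77.2

E is at the origin; EZ is horizontal with |EZ| = 69.5 and Z on the −x side, so Z = (-69.5, 0.00). EC is vertical with |EC| = 39.6 and C on the +y side, so C = (0.00, 39.6). The virtual corner opposite E is at (-69.5, 39.6). A1 meets ZA tangentially, so UA is at right angles to ZA and A1 meets KC tangentially, so UK is at right angles to KC, with radius 6.0, so the center U sits 6.0 in from both sides at U = (-63.5, 33.6). That places the tangent points at A = (-69.5, 33.6) on ZA and K = (-63.5, 39.6) on KC. Then |EA| = |A − E| = 77.2.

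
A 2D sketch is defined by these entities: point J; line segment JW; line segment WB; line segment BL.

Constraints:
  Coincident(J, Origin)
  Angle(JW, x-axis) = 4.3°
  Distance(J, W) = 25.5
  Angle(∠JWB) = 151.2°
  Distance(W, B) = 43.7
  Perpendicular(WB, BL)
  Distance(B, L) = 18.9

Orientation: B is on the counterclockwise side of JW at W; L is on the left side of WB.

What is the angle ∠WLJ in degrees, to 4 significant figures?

17.67°

J is at the origin; JW runs at 4.3° with length 25.5, so W = 25.5·(cos 4.3°, sin 4.3°) = (25.43, 1.912). ∠JWB = 151.2°, so WB runs at 4.3° + (180° − 151.2°) = 33.10° from the x-axis; with |WB| = 43.7, B = W + 43.7·(cos 33.10°, sin 33.10°) = (62.04, 25.78). WB ⟂ BL; with |BL| = 18.9 on the left of WB, L = B + 18.9·(-0.5461, 0.8377) = (51.72, 41.61). Then cos ∠WLJ = LW·LJ / (|LW||LJ|), giving 17.67°.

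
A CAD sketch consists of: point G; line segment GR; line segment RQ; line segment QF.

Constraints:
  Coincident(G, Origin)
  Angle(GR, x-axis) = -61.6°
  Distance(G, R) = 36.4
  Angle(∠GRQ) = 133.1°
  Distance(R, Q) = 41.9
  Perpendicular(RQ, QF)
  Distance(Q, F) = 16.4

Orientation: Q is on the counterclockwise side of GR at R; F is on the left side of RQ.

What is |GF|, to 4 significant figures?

67.54

G is at the origin; GR runs at -61.6° with length 36.4, so R = 36.4·(cos -61.6°, sin -61.6°) = (17.31, -32.02). ∠GRQ = 133.1°, so RQ runs at -61.6° + (180° − 133.1°) = -14.70° from the x-axis; with |RQ| = 41.9, Q = R + 41.9·(cos -14.70°, sin -14.70°) = (57.84, -42.65). RQ ⟂ QF; with |QF| = 16.4 on the left of RQ, F = Q + 16.4·(0.2538, 0.9673) = (62.00, -26.79). Then |GF| = |F − G| = 67.54.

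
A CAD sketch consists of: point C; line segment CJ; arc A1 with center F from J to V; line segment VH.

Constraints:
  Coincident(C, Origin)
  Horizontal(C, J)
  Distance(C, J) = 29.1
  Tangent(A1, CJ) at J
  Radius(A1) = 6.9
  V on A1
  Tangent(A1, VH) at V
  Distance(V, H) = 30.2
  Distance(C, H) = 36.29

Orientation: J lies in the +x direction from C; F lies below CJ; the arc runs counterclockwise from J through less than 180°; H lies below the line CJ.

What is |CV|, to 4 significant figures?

23.03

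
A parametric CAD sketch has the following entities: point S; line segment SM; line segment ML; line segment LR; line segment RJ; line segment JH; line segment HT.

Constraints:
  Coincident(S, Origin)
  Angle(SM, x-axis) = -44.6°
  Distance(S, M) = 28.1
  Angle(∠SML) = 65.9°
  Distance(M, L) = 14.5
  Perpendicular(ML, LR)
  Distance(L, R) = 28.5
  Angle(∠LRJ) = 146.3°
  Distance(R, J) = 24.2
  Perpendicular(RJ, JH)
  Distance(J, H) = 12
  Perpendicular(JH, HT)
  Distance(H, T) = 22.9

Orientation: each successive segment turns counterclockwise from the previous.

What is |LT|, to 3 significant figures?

25.3

S is at the origin; SM runs at -44.6° with length 28.1, so M = (20.0, -19.7). ∠SML = 65.9° gives ML at 69.5° from the x-axis; with |ML| = 14.5, L = (25.1, -6.15). The perpendicularity gives LR at right angles to ML, so LR runs at 160°; with |LR| = 28.5, R = (-1.61, 3.83). ∠LRJ = 146.3° gives RJ at -167° from the x-axis; with |RJ| = 24.2, J = (-25.2, -1.69). The perpendicularity gives JH at right angles to RJ, so JH runs at -76.8°; with |JH| = 12.0, H = (-22.4, -13.4). JH ⟂ HT, so HT runs at 13.2°; with |HT| = 22.9, T = (-0.135, -8.15). Then |LT| = |T − L| = 25.3.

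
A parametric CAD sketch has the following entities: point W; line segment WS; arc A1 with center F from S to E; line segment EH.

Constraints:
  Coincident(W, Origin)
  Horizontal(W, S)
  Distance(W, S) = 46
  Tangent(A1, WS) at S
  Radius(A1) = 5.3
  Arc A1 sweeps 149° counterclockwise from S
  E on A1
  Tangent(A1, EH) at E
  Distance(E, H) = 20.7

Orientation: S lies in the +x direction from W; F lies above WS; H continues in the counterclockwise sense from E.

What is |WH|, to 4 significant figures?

37.16

W is at the origin; W and S share the same y with |WS| = 46.0 and S on the +x side, so S = (46.00, 0.000). The tangent condition forces FS to be normal to WS, so F = S + (0, 5.3) = (46.00, 5.300). On A1, S sits at bearing -90° from F; a 149° counterclockwise sweep puts E at bearing 59°, so E = F + 5.3·(cos 59°, sin 59°) = (48.73, 9.843). Since A1 is tangent to EH there, FE ⟂ EH, so EH runs along (−sin 59°, cos 59°); with |EH| = 20.7, H = (30.99, 20.50). Then |WH| = |H − W| = 37.16.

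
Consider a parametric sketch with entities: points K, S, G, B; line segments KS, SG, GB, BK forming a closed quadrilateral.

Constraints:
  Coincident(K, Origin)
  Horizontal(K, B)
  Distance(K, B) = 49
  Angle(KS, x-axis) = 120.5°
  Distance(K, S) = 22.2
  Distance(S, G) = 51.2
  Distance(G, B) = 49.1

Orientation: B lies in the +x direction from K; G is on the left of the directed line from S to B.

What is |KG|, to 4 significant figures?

56.28

Checks: |SG| = 51.20 ✓; |GB| = 49.10 ✓.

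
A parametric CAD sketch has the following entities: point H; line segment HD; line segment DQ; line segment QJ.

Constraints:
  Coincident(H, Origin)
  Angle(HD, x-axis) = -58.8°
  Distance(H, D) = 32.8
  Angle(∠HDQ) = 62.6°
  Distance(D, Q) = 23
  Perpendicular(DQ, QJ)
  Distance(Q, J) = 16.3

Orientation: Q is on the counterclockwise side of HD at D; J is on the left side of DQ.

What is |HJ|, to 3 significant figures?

15.1

H is at the origin; HD runs at -58.8° with length 32.8, so D = 32.8·(cos -58.8°, sin -58.8°) = (17.0, -28.1). ∠HDQ = 62.6°, so DQ runs at -58.8° + (180° − 62.6°) = 58.6° from the x-axis; with |DQ| = 23.0, Q = D + 23.0·(cos 58.6°, sin 58.6°) = (29.0, -8.42). DQ ⟂ QJ; with |QJ| = 16.3 on the left of DQ, J = Q + 16.3·(-0.854, 0.521) = (15.1, 0.0682). Then |HJ| = |J − H| = 15.1.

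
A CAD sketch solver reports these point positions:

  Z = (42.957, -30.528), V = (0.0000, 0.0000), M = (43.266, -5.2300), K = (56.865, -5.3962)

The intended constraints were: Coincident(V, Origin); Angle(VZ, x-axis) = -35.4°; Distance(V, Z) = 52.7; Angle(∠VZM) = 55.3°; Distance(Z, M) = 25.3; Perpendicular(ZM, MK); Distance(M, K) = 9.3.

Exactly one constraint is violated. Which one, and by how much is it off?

Distance(M, K) = 9.3 — off by 4.30.

V = (0.00, 0.00) ✓; VZ at -35.40° ✓; |VZ| = 52.70 ✓; ∠VZM = 55.30° ✓; |ZM| = 25.30 ✓; ∠(ZM, MK) = 90.00° ✓; |MK| = 13.60 ✗.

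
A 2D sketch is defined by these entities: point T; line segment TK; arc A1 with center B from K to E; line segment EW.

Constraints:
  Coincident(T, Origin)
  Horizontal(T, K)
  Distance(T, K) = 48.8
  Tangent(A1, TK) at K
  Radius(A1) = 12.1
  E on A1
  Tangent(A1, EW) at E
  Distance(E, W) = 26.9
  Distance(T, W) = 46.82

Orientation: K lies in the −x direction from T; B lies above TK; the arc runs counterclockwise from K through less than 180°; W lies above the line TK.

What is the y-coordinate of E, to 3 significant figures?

9.24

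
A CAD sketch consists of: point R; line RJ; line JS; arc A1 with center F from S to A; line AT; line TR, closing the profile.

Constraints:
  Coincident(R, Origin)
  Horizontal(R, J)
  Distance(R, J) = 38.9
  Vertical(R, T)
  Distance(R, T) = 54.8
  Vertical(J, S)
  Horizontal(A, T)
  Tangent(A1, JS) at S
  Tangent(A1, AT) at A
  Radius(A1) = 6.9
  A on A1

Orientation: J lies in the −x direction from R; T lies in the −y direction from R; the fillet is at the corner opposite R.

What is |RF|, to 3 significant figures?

57.6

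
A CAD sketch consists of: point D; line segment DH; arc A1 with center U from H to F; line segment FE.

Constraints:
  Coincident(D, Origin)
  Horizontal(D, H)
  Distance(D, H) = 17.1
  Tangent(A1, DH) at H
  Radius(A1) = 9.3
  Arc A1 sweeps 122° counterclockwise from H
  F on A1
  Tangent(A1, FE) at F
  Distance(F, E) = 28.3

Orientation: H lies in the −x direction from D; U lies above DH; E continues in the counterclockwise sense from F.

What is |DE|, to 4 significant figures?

45.25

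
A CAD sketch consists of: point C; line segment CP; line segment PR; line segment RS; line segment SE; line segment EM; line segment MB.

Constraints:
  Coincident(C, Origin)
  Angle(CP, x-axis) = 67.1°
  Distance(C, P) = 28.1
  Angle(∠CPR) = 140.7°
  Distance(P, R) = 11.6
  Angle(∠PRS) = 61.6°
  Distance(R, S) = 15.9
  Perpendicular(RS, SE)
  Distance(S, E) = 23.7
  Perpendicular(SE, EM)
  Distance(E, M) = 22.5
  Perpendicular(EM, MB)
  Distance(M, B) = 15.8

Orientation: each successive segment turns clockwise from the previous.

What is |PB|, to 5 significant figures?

12.334

The perpendicularity gives EM at right angles to SE, so EM runs at 89.400°; with |EM| = 22.5, M = (-2.4341, 38.143). EM ⟂ MB, so MB runs at -0.60000°; with |MB| = 15.8, B = (13.365, 37.978). Then |PB| = |B − P| = 12.334.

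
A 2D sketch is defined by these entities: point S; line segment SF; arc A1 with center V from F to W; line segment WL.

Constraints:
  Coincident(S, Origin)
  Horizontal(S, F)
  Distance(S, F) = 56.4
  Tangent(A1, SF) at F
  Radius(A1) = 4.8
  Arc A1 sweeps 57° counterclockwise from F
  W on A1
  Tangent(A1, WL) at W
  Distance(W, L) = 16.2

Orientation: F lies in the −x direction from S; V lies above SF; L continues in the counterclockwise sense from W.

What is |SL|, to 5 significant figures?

46.319

On A1, F sits at bearing -90° from V; a 57° counterclockwise sweep puts W at bearing -33°, so W = V + 4.8·(cos -33°, sin -33°) = (-52.374, 2.1857). The tangent condition forces VW to be normal to WL, so WL runs along (−sin -33°, cos -33°); with |WL| = 16.2, L = (-43.551, 15.772). Then |SL| = |L − S| = 46.319.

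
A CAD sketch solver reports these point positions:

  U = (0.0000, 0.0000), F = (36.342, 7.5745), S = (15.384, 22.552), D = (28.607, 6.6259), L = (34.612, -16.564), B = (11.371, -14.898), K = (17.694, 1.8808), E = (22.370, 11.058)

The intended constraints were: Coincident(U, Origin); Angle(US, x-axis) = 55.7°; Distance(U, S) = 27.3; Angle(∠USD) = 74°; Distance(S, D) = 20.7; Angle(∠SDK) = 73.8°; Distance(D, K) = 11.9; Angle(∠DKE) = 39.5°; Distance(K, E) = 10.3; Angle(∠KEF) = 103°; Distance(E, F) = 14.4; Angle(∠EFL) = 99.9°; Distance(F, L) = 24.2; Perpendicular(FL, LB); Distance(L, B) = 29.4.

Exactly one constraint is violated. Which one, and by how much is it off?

Distance(L, B) = 29.4 — off by 6.10.

U = (0.00, 0.00) ✓; US at 55.70° ✓; |US| = 27.30 ✓; ∠USD = 74.00° ✓; |SD| = 20.70 ✓; ∠SDK = 73.80° ✓; |DK| = 11.90 ✓; ∠DKE = 39.50° ✓; |KE| = 10.30 ✓; ∠KEF = 103.0° ✓; |EF| = 14.40 ✓; ∠EFL = 99.90° ✓; |FL| = 24.20 ✓; ∠(FL, LB) = 90.00° ✓; |LB| = 23.30 ✗.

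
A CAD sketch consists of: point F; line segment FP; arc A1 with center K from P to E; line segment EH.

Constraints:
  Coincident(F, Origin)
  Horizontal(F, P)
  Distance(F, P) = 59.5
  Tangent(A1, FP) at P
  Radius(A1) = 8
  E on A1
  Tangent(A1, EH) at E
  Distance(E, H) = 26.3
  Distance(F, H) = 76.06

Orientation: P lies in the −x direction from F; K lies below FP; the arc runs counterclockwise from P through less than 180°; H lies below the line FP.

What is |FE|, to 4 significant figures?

67.95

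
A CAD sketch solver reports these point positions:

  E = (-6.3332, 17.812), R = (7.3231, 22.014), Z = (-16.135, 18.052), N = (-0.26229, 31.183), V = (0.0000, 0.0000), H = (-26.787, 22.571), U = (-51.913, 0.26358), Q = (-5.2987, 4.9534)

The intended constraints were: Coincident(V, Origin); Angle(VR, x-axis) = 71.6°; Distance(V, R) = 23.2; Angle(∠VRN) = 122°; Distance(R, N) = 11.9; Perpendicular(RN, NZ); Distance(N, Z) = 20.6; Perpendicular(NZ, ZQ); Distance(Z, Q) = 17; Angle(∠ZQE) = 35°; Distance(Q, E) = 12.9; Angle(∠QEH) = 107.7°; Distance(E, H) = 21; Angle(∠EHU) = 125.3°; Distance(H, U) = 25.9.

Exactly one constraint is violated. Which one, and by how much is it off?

Distance(H, U) = 25.9 — off by 7.70.

V = (0.00, 0.00) ✓; VR at 71.60° ✓; |VR| = 23.20 ✓; ∠VRN = 122.0° ✓; |RN| = 11.90 ✓; ∠(RN, NZ) = 90.00° ✓; |NZ| = 20.60 ✓; ∠(NZ, ZQ) = 90.00° ✓; |ZQ| = 17.00 ✓; ∠ZQE = 35.00° ✓; |QE| = 12.90 ✓; ∠QEH = 107.7° ✓; |EH| = 21.00 ✓; ∠EHU = 125.3° ✓; |HU| = 33.60 ✗.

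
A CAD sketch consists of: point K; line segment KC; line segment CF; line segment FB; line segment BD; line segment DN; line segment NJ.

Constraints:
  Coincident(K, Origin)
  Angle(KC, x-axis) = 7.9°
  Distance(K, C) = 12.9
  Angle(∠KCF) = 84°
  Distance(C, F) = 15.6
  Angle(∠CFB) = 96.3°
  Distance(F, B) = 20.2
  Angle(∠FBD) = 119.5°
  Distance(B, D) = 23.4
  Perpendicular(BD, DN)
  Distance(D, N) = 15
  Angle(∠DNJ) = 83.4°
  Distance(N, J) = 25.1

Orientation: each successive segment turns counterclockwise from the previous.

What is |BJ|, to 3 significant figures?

12.2

The perpendicularity gives DN at right angles to BD, so DN runs at -21.9°; with |DN| = 15.0, N = (-5.80, -13.1). ∠DNJ = 83.4° gives NJ at 74.7° from the x-axis; with |NJ| = 25.1, J = (0.820, 11.1). Then |BJ| = |J − B| = 12.2.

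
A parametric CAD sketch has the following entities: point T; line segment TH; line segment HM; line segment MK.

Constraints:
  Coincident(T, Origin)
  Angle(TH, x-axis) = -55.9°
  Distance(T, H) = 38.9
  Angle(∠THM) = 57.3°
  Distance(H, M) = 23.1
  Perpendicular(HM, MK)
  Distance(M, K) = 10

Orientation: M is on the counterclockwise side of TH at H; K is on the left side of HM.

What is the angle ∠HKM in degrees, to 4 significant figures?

66.59°

T is at the origin; TH runs at -55.9° with length 38.9, so H = 38.9·(cos -55.9°, sin -55.9°) = (21.81, -32.21). ∠THM = 57.3°, so HM runs at -55.9° + (180° − 57.3°) = 66.80° from the x-axis; with |HM| = 23.1, M = H + 23.1·(cos 66.80°, sin 66.80°) = (30.91, -10.98). The perpendicularity gives MK at right angles to HM; with |MK| = 10.0 on the left of HM, K = M + 10.0·(-0.9191, 0.3939) = (21.72, -7.040). Then cos ∠HKM = KH·KM / (|KH||KM|), giving 66.59°.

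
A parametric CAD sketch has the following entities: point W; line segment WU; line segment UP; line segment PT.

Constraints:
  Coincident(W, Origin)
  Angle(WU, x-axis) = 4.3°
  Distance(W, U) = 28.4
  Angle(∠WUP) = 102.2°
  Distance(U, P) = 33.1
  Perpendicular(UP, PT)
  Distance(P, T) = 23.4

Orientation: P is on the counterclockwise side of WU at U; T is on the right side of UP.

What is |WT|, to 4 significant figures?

64.39

W is at the origin; WU runs at 4.3° with length 28.4, so U = 28.4·(cos 4.3°, sin 4.3°) = (28.32, 2.129). ∠WUP = 102.2°, so UP runs at 4.3° + (180° − 102.2°) = 82.10° from the x-axis; with |UP| = 33.1, P = U + 33.1·(cos 82.10°, sin 82.10°) = (32.87, 34.92). UP is perpendicular to PT; with |PT| = 23.4 on the right of UP, T = P + 23.4·(0.9905, -0.1374) = (56.05, 31.70). Then |WT| = |T − W| = 64.39.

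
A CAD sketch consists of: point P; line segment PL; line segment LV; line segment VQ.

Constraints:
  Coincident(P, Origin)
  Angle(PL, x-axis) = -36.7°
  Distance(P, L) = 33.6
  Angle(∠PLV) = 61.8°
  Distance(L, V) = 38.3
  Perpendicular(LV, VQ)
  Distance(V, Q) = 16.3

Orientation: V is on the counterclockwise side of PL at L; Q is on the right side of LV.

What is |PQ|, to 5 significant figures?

51.095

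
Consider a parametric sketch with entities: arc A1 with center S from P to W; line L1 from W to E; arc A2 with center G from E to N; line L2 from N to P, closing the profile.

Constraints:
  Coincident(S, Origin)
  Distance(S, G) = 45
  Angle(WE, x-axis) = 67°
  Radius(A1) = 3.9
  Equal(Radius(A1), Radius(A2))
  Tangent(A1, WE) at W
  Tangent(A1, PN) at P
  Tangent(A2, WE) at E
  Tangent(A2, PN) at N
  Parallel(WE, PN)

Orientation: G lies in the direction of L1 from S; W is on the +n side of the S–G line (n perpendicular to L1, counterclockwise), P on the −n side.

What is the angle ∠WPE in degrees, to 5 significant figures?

80.166°

Tangency of A1 to both parallel lines with radius 3.9 puts W and P at S ± 3.9·n: W = (-3.5900, 1.5239), P = (3.5900, -1.5239). Equal radii place E and N the same way about G: E = G + 3.9·n = (13.993, 42.947), N = G − 3.9·n = (21.173, 39.899). Then cos ∠WPE = PW·PE / (|PW||PE|), giving 80.166°.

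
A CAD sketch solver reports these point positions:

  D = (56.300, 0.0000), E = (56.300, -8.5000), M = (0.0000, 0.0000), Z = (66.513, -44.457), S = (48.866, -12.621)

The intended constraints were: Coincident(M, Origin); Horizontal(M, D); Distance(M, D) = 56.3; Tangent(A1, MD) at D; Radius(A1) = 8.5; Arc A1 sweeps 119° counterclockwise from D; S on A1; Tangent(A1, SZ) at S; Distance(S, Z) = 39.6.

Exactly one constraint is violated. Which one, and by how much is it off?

Distance(S, Z) = 39.6 — off by 3.20.

M = (0.00, 0.00) ✓; M.y = 0.00, D.y = 0.00 ✓; |MD| = 56.30 ✓; ∠(ED, DM) = 90.00° ✓; |ED| = 8.500 ✓; bearing(E→S) − bearing(E→D) = 119.0° ✓; |ES| = 8.500 ✓; ∠(ES, SZ) = 90.00° ✓; |SZ| = 36.40 ✗.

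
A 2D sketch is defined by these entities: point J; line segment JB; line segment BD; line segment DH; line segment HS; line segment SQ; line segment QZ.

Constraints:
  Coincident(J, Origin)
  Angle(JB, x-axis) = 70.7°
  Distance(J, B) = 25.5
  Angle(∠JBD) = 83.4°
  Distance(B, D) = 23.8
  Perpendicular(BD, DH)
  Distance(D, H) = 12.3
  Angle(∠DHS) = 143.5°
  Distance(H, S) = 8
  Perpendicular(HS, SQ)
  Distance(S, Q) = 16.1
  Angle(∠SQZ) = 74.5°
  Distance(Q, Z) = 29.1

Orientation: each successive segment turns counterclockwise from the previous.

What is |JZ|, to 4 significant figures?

42.94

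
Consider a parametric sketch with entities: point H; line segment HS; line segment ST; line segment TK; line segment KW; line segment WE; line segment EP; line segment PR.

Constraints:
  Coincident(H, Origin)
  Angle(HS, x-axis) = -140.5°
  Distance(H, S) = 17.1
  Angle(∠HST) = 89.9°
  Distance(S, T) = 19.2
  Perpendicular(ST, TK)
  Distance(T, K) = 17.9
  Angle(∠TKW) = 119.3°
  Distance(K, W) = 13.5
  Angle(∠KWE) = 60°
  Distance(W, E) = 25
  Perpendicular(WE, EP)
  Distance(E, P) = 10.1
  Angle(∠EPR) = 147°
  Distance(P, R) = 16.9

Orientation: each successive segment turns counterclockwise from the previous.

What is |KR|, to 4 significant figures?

15.50

H is at the origin; HS runs at -140.5° with length 17.1, so S = (-13.19, -10.88). ∠HST = 89.9° gives ST at -50.40° from the x-axis; with |ST| = 19.2, T = (-0.9562, -25.67). ST ⟂ TK, so TK runs at 39.60°; with |TK| = 17.9, K = (12.84, -14.26). ∠TKW = 119.3° gives KW at 100.3° from the x-axis; with |KW| = 13.5, W = (10.42, -0.9785). ∠KWE = 60.0° gives WE at -139.7° from the x-axis; with |WE| = 25.0, E = (-8.645, -17.15). The perpendicularity gives EP at right angles to WE, so EP runs at -49.70°; with |EP| = 10.1, P = (-2.112, -24.85). ∠EPR = 147.0° gives PR at -16.70° from the x-axis; with |PR| = 16.9, R = (14.08, -29.71). Then |KR| = |R − K| = 15.50.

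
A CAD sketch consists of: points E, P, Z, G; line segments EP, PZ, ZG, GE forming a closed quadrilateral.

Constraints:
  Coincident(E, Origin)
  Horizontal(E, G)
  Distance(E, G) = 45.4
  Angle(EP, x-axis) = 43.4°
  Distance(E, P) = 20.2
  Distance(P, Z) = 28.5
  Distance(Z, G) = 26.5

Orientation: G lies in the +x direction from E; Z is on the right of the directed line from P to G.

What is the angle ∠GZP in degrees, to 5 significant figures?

75.510°

Checks: |PZ| = 28.50 ✓; |ZG| = 26.50 ✓.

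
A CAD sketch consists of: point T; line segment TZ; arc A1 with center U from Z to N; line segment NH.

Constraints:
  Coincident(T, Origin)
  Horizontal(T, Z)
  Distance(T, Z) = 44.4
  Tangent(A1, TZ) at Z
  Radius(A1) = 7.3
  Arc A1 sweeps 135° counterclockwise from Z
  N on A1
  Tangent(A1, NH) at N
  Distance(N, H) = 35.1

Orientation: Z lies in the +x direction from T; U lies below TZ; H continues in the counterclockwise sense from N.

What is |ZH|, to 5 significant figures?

42.146

T is at the origin; T and Z share the same y with |TZ| = 44.4 and Z on the +x side, so Z = (44.400, 0.0000). The tangent condition forces UZ to be normal to TZ, so U = Z + (0, -7.3) = (44.400, -7.3000). On A1, Z sits at bearing 90° from U; a 135° counterclockwise sweep puts N at bearing 225°, so N = U + 7.3·(cos 225°, sin 225°) = (39.238, -12.462). A1 meets NH tangentially, so UN is at right angles to NH, so NH runs along (−sin 225°, cos 225°); with |NH| = 35.1, H = (64.058, -37.281). Then |ZH| = |H − Z| = 42.146.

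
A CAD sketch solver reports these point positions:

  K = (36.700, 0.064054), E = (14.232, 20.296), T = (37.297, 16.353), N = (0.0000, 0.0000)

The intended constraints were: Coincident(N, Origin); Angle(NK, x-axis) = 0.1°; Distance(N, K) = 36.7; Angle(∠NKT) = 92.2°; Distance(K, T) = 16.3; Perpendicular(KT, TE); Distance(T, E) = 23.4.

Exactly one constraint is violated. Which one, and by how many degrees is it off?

Perpendicular(KT, TE) — off by 7.60°.

N = (0.00, 0.00) ✓; NK at 0.1000° ✓; |NK| = 36.70 ✓; ∠NKT = 92.20° ✓; |KT| = 16.30 ✓; ∠(KT, TE) = 82.40° ✗; |TE| = 23.40 ✓.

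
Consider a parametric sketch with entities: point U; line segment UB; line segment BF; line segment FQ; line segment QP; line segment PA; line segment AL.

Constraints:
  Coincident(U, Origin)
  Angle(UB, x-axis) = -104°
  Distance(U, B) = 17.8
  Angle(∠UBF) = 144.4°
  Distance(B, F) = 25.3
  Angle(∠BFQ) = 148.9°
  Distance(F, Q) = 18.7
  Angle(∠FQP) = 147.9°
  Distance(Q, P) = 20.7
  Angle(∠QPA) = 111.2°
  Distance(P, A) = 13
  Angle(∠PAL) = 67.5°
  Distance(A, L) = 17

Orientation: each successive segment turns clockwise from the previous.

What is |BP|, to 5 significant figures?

57.936

∠BFQ = 148.9° gives FQ at -170.70° from the x-axis; with |FQ| = 18.7, Q = (-42.027, -36.691). ∠FQP = 147.9° gives QP at 157.20° from the x-axis; with |QP| = 20.7, P = (-61.110, -28.669). Then |BP| = |P − B| = 57.936.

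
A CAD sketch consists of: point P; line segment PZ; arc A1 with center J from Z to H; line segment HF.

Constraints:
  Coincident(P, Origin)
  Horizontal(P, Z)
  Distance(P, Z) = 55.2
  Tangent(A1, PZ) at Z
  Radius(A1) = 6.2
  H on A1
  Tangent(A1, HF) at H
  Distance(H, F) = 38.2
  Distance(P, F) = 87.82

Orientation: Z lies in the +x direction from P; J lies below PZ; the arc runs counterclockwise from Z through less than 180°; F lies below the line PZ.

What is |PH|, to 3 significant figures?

52.3

P is at the origin; PZ is horizontal with |PZ| = 55.2 and Z on the +x side, so Z = (55.2, 0.00). The tangent condition forces JZ to be normal to PZ, so J = Z + (0, -6.2) = (55.2, -6.20). Since JH ⟂ HF (tangency), |JF| = √(6.2² + 38.2²) = 38.7 regardless of where H sits on A1. So F lies on both circle(P, 87.82) and circle(J, 38.7); the below-PZ intersection is F = (80.2, -35.7). H is the foot of the tangent from F: H = (51.2, -10.9).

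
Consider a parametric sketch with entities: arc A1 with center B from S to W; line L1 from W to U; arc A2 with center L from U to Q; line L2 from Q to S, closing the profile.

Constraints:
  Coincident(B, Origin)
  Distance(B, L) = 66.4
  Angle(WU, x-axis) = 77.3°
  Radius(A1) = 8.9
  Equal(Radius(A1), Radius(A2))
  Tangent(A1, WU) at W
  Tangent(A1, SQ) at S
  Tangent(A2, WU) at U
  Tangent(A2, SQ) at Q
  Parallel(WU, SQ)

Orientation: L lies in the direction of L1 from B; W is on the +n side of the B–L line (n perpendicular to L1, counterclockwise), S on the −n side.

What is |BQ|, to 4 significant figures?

66.99

The slot axis is L1's direction at 77.3°, so u = (cos 77.3°, sin 77.3°) = (0.2198, 0.9755) and n = (−sin 77.3°, cos 77.3°) = (-0.9755, 0.2198). B is at the origin and L lies 66.4 along u from B, so L = 66.4·u = (14.60, 64.78). Tangency of A1 to both parallel lines with radius 8.9 puts W and S at B ± 8.9·n: W = (-8.682, 1.957), S = (8.682, -1.957). Equal radii place U and Q the same way about L: U = L + 8.9·n = (5.916, 66.73), Q = L − 8.9·n = (23.28, 62.82). Then |BQ| = |Q − B| = 66.99.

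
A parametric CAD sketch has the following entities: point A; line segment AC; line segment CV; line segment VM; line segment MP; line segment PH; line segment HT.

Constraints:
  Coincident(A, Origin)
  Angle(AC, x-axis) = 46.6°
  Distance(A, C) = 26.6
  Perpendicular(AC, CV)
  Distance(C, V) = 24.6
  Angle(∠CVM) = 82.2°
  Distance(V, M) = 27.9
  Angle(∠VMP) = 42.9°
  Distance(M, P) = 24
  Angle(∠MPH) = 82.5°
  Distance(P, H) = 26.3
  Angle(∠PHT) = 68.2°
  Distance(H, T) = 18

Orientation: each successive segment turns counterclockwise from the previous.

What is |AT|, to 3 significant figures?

34.6

A is at the origin; AC runs at 46.6° with length 26.6, so C = (18.3, 19.3). AC is perpendicular to CV, so CV runs at 137°; with |CV| = 24.6, V = (0.403, 36.2). ∠CVM = 82.2° gives VM at -126° from the x-axis; with |VM| = 27.9, M = (-15.8, 13.5). ∠VMP = 42.9° gives MP at 11.5° from the x-axis; with |MP| = 24.0, P = (7.68, 18.3). ∠MPH = 82.5° gives PH at 109° from the x-axis; with |PH| = 26.3, H = (-0.883, 43.2). ∠PHT = 68.2° gives HT at -139° from the x-axis; with |HT| = 18.0, T = (-14.5, 31.4). Then |AT| = |T − A| = 34.6.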